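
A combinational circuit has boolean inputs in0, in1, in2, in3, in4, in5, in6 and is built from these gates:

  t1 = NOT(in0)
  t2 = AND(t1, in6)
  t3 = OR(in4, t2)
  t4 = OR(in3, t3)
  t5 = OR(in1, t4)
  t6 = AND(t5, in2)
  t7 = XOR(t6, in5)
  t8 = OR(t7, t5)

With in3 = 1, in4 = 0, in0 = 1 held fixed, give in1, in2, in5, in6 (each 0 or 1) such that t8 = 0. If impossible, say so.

no solution exists

With in3 = 1, in4 = 0, in0 = 1 fixed, none of the 16 settings of in1, in2, in5, in6 give t8 = 0.
For example, with in1=1, in2=1, in5=0, in6=1:
t1 = NOT(in0) = NOT 1 = 0
t2 = AND(t1, in6) = AND(0, 1) = 0
t3 = OR(in4, t2) = OR(0, 0) = 0
t4 = OR(in3, t3) = OR(1, 0) = 1
t5 = OR(in1, t4) = OR(1, 1) = 1
t6 = AND(t5, in2) = AND(1, 1) = 1
t7 = XOR(t6, in5) = XOR(1, 0) = 1
t8 = OR(t7, t5) = OR(1, 1) = 1
giving t8 = 1 ≠ 0.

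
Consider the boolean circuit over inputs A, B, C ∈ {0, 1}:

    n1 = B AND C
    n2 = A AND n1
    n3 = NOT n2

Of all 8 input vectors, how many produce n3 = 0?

n3 = NOT n2 must be 0, so n2 = 1.
n2 = A AND n1 must be 1, so both A = 1 and n1 = 1.
Satisfying assignments:
  A=1, B=1, C=1

1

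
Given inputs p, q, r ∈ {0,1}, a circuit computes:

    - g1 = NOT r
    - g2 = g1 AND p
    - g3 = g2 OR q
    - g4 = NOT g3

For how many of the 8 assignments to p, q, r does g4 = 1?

3

g4 = NOT g3 must be 1, so g3 = 0.
Satisfying assignments:
  p=0, q=0, r=0
  p=0, q=0, r=1
  p=1, q=0, r=1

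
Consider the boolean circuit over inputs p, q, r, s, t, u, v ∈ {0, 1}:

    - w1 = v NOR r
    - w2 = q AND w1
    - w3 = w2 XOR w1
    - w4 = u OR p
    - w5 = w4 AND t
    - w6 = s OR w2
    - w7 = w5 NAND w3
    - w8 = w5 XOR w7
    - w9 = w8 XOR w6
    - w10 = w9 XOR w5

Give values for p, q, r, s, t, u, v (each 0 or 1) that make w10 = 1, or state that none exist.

p=1, q=1, r=1, s=0, t=0, u=0, v=0

w10 = w9 XOR w5 must be 1, so w9 and w5 differ.
Check with p=1, q=1, r=1, s=0, t=0, u=0, v=0:
w1 = v NOR r = 0 NOR 1 = 0
w2 = q AND w1 = 1 AND 0 = 0
w3 = w2 XOR w1 = 0 XOR 0 = 0
w4 = u OR p = 0 OR 1 = 1
w5 = w4 AND t = 1 AND 0 = 0
w6 = s OR w2 = 0 OR 0 = 0
w7 = w5 NAND w3 = 0 NAND 0 = 1
w8 = w5 XOR w7 = 0 XOR 1 = 1
w9 = w8 XOR w6 = 1 XOR 0 = 1
w10 = w9 XOR w5 = 1 XOR 0 = 1
So w10 = 1 as required.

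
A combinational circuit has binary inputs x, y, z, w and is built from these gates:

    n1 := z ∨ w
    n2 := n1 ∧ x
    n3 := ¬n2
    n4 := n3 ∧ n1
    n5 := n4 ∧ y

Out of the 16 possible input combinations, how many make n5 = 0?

n5 = n4 ∧ y must be 0, so at least one of n4, y is 0.
Enumerating the 16 input combinations, 13 give n5 = 0 and 3 give n5 = 1.

13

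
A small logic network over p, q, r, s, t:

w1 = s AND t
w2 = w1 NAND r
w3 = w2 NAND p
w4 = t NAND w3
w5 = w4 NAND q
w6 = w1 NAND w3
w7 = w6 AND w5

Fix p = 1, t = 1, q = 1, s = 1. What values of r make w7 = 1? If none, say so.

With p = 1, t = 1, q = 1, s = 1 fixed, none of the 2 settings of r give w7 = 1.
For example, with r=0:
w1 = s AND t = 1 AND 1 = 1
w2 = w1 NAND r = 1 NAND 0 = 1
w3 = w2 NAND p = 1 NAND 1 = 0
w4 = t NAND w3 = 1 NAND 0 = 1
w5 = w4 NAND q = 1 NAND 1 = 0
w6 = w1 NAND w3 = 1 NAND 0 = 1
w7 = w6 AND w5 = 1 AND 0 = 0
giving w7 = 0 ≠ 1.

no solution exists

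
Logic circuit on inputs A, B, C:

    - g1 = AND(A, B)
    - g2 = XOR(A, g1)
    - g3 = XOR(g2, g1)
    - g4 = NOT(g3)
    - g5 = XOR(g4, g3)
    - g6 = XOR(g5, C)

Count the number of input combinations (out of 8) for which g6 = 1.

g6 = XOR(g5, C) must be 1, so g5 and C differ.
Satisfying assignments:
  A=0, B=0, C=0
  A=0, B=1, C=0
  A=1, B=0, C=0
  A=1, B=1, C=0

4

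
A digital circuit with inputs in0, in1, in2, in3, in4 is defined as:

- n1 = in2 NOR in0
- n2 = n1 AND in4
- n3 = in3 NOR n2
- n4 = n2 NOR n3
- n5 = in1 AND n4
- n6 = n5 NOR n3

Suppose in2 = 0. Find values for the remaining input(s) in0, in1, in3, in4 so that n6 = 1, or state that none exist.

n6 = n5 NOR n3 must be 1, so both n5 = 0 and n3 = 0.
n5 = in1 AND n4 must be 0, so at least one of in1, n4 is 0.
Check with in2 = 0 and in0=0, in1=1, in3=1, in4=1:
n1 = in2 NOR in0 = 0 NOR 0 = 1
n2 = n1 AND in4 = 1 AND 1 = 1
n3 = in3 NOR n2 = 1 NOR 1 = 0
n4 = n2 NOR n3 = 1 NOR 0 = 0
n5 = in1 AND n4 = 1 AND 0 = 0
n6 = n5 NOR n3 = 0 NOR 0 = 1
So n6 = 1.

in0=0 in1=1 in3=1 in4=1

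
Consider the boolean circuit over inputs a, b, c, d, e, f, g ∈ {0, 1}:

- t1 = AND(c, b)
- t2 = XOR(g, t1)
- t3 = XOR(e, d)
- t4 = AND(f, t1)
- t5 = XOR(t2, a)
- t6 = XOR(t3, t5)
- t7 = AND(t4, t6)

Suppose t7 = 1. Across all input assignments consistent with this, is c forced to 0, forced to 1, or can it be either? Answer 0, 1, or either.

t7 = AND(t4, t6) must be 1, so both t4 = 1 and t6 = 1.
t4 = AND(f, t1) must be 1, so both f = 1 and t1 = 1.
t6 = XOR(t3, t5) must be 1, so t3 and t5 differ.
Every assignment with t7 = 1 has c = 1; there are 8 such assignment(s).

1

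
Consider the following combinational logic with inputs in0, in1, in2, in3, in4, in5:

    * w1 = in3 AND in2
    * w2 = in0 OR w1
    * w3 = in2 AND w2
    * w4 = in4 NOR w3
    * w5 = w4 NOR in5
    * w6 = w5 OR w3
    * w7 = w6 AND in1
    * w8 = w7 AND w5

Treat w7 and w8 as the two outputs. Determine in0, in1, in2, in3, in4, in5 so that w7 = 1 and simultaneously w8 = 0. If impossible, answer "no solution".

in0=1 in1=1 in2=1 in3=1 in4=1 in5=1

Check with in0=1 in1=1 in2=1 in3=1 in4=1 in5=1:
w1 = in3 AND in2 = 1 AND 1 = 1
w2 = in0 OR w1 = 1 OR 1 = 1
w3 = in2 AND w2 = 1 AND 1 = 1
w4 = in4 NOR w3 = 1 NOR 1 = 0
w5 = w4 NOR in5 = 0 NOR 1 = 0
w6 = w5 OR w3 = 0 OR 1 = 1
w7 = w6 AND in1 = 1 AND 1 = 1
w8 = w7 AND w5 = 1 AND 0 = 0
So w7 = 1 and w8 = 0.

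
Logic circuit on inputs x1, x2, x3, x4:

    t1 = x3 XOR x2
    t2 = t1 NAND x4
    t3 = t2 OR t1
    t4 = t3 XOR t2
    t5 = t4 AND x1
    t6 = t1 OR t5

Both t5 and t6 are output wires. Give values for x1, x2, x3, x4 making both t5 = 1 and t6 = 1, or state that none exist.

x1=1 x2=0 x3=1 x4=1

Check with x1=1 x2=0 x3=1 x4=1:
t1 = x3 XOR x2 = 1 XOR 0 = 1
t2 = t1 NAND x4 = 1 NAND 1 = 0
t3 = t2 OR t1 = 0 OR 1 = 1
t4 = t3 XOR t2 = 1 XOR 0 = 1
t5 = t4 AND x1 = 1 AND 1 = 1
t6 = t1 OR t5 = 1 OR 1 = 1
So t5 = 1 and t6 = 1.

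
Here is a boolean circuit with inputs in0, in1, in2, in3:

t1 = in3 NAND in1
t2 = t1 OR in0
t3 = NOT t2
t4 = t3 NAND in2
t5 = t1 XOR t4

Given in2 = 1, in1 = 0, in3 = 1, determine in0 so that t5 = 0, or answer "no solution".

in0=0

Check with in2 = 1, in1 = 0, in3 = 1 and in0=0:
t1 = in3 NAND in1 = 1 NAND 0 = 1
t2 = t1 OR in0 = 1 OR 0 = 1
t3 = NOT t2 = NOT 1 = 0
t4 = t3 NAND in2 = 0 NAND 1 = 1
t5 = t1 XOR t4 = 1 XOR 1 = 0
So t5 = 0.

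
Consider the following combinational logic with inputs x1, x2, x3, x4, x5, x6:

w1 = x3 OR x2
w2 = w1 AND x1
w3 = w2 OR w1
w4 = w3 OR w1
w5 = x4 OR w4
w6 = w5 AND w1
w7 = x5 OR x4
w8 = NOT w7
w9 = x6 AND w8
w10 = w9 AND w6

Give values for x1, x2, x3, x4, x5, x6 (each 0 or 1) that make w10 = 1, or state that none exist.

w10 = w9 AND w6 must be 1, so both w9 = 1 and w6 = 1.
Check with x1=1 x2=1 x3=0 x4=0 x5=0 x6=1:
w1 = x3 OR x2 = 0 OR 1 = 1
w2 = w1 AND x1 = 1 AND 1 = 1
w3 = w2 OR w1 = 1 OR 1 = 1
w4 = w3 OR w1 = 1 OR 1 = 1
w5 = x4 OR w4 = 0 OR 1 = 1
w6 = w5 AND w1 = 1 AND 1 = 1
w7 = x5 OR x4 = 0 OR 0 = 0
w8 = NOT w7 = NOT 0 = 1
w9 = x6 AND w8 = 1 AND 1 = 1
w10 = w9 AND w6 = 1 AND 1 = 1
So w10 = 1 as required.

x1=1 x2=1 x3=0 x4=0 x5=0 x6=1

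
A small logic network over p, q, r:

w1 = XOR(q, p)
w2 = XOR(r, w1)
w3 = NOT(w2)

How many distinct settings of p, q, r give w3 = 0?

w3 = NOT(w2) must be 0, so w2 = 1.
w2 = XOR(r, w1) must be 1, so r and w1 differ.
Satisfying assignments:
  p=0, q=0, r=1
  p=0, q=1, r=0
  p=1, q=0, r=0
  p=1, q=1, r=1

4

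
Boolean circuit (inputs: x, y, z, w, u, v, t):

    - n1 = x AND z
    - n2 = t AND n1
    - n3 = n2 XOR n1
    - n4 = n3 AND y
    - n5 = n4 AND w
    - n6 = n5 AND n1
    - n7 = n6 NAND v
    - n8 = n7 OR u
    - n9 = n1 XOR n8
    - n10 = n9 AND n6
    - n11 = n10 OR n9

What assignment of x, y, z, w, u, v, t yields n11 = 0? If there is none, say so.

x=1, y=0, z=1, w=0, u=0, v=0, t=1

n11 = n10 OR n9 must be 0, so both n10 = 0 and n9 = 0.
Check with x=1, y=0, z=1, w=0, u=0, v=0, t=1:
n1 = x AND z = 1 AND 1 = 1
n2 = t AND n1 = 1 AND 1 = 1
n3 = n2 XOR n1 = 1 XOR 1 = 0
n4 = n3 AND y = 0 AND 0 = 0
n5 = n4 AND w = 0 AND 0 = 0
n6 = n5 AND n1 = 0 AND 1 = 0
n7 = n6 NAND v = 0 NAND 0 = 1
n8 = n7 OR u = 1 OR 0 = 1
n9 = n1 XOR n8 = 1 XOR 1 = 0
n10 = n9 AND n6 = 0 AND 0 = 0
n11 = n10 OR n9 = 0 OR 0 = 0
So n11 = 0 as required.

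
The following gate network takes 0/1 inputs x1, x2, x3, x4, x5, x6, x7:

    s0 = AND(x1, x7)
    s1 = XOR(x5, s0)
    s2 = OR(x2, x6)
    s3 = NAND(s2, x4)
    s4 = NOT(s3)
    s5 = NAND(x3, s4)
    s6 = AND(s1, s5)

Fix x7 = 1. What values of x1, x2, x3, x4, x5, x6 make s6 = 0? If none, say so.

Check with x7 = 1 and x1=0, x2=1, x3=0, x4=1, x5=0, x6=0:
s0 = AND(x1, x7) = AND(0, 1) = 0
s1 = XOR(x5, s0) = XOR(0, 0) = 0
s2 = OR(x2, x6) = OR(1, 0) = 1
s3 = NAND(s2, x4) = NAND(1, 1) = 0
s4 = NOT(s3) = NOT 0 = 1
s5 = NAND(x3, s4) = NAND(0, 1) = 1
s6 = AND(s1, s5) = AND(0, 1) = 0
So s6 = 0.

x1=0 x2=1 x3=0 x4=1 x5=0 x6=0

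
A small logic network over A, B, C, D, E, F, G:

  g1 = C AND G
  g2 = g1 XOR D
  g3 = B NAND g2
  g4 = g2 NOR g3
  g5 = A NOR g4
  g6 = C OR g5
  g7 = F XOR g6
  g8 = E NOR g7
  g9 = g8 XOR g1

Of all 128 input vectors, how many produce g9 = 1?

48

g9 = g8 XOR g1 must be 1, so g8 and g1 differ.
Enumerating the 128 input combinations, 48 give g9 = 1 and 80 give g9 = 0.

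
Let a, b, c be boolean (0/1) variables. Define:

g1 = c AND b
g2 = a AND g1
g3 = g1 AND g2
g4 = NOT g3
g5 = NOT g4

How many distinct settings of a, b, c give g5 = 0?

7

g5 = NOT g4 must be 0, so g4 = 1.
g4 = NOT g3 must be 1, so g3 = 0.
g3 = g1 AND g2 must be 0, so at least one of g1, g2 is 0.
Enumerating the 8 input combinations, 7 give g5 = 0 and 1 give g5 = 1.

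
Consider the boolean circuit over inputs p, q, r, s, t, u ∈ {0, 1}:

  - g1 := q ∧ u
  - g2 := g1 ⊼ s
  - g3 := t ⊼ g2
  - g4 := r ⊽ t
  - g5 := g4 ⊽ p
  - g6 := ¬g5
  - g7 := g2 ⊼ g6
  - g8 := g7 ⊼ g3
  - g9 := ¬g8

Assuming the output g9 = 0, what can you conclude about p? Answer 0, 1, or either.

Both values of p occur among assignments with g9 = 0:
  p=0: p=0, q=0, r=0, s=0, t=0, u=0
  p=1: p=1, q=0, r=0, s=0, t=0, u=0

either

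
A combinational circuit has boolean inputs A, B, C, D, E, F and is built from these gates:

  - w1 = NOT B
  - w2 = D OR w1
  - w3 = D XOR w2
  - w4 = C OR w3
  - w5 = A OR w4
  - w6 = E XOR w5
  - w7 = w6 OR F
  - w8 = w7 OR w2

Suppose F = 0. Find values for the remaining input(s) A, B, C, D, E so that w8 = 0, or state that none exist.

Check with F = 0 and A=1, B=1, C=1, D=0, E=1:
w1 = NOT B = NOT 1 = 0
w2 = D OR w1 = 0 OR 0 = 0
w3 = D XOR w2 = 0 XOR 0 = 0
w4 = C OR w3 = 1 OR 0 = 1
w5 = A OR w4 = 1 OR 1 = 1
w6 = E XOR w5 = 1 XOR 1 = 0
w7 = w6 OR F = 0 OR 0 = 0
w8 = w7 OR w2 = 0 OR 0 = 0
So w8 = 0.

A=1, B=1, C=1, D=0, E=1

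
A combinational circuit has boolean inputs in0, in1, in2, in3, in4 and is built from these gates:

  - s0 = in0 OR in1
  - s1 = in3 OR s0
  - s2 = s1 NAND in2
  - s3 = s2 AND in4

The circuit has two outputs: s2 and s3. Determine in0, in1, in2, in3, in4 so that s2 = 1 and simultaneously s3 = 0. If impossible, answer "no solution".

in0=0 in1=0 in2=0 in3=1 in4=0

Check with in0=0 in1=0 in2=0 in3=1 in4=0:
s0 = in0 OR in1 = 0 OR 0 = 0
s1 = in3 OR s0 = 1 OR 0 = 1
s2 = s1 NAND in2 = 1 NAND 0 = 1
s3 = s2 AND in4 = 1 AND 0 = 0
So s2 = 1 and s3 = 0.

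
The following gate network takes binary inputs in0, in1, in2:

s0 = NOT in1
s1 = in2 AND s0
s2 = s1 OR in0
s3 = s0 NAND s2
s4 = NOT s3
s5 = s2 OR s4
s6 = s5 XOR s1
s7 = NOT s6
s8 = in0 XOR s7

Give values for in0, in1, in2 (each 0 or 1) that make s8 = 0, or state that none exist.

in0=1 in1=0 in2=1

s8 = in0 XOR s7 must be 0, so in0 and s7 are equal.
Check with in0=1 in1=0 in2=1:
s0 = NOT in1 = NOT 0 = 1
s1 = in2 AND s0 = 1 AND 1 = 1
s2 = s1 OR in0 = 1 OR 1 = 1
s3 = s0 NAND s2 = 1 NAND 1 = 0
s4 = NOT s3 = NOT 0 = 1
s5 = s2 OR s4 = 1 OR 1 = 1
s6 = s5 XOR s1 = 1 XOR 1 = 0
s7 = NOT s6 = NOT 0 = 1
s8 = in0 XOR s7 = 1 XOR 1 = 0
So s8 = 0 as required.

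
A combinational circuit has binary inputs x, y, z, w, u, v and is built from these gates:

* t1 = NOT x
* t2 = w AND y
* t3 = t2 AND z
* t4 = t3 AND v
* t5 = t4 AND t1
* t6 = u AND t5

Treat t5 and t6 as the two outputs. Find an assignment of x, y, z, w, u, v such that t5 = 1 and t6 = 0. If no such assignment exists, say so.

Check with x=0, y=1, z=1, w=1, u=0, v=1:
t1 = NOT x = NOT 0 = 1
t2 = w AND y = 1 AND 1 = 1
t3 = t2 AND z = 1 AND 1 = 1
t4 = t3 AND v = 1 AND 1 = 1
t5 = t4 AND t1 = 1 AND 1 = 1
t6 = u AND t5 = 0 AND 1 = 0
So t5 = 1 and t6 = 0.

x=0, y=1, z=1, w=1, u=0, v=1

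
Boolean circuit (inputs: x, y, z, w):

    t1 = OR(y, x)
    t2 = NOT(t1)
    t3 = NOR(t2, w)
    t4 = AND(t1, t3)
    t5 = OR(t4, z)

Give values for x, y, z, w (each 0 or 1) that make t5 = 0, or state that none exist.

x=0, y=0, z=0, w=1

Check with x=0, y=0, z=0, w=1:
t1 = OR(y, x) = OR(0, 0) = 0
t2 = NOT(t1) = NOT 0 = 1
t3 = NOR(t2, w) = NOR(1, 1) = 0
t4 = AND(t1, t3) = AND(0, 0) = 0
t5 = OR(t4, z) = OR(0, 0) = 0
So t5 = 0 as required.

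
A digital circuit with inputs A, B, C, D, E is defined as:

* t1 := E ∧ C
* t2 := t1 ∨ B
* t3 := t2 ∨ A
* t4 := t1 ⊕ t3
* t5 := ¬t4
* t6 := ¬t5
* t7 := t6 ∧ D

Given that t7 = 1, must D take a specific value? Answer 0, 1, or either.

1

t7 = t6 ∧ D must be 1, so both t6 = 1 and D = 1.
Every assignment with t7 = 1 has D = 1; there are 9 such assignment(s).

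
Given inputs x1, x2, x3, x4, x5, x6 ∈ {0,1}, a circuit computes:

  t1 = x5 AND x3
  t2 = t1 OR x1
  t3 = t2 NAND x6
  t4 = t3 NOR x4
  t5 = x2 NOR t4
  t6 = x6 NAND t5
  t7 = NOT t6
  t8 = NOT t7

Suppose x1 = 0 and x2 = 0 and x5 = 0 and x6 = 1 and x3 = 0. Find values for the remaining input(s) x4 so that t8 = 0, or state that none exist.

x4=0

Check with x1 = 0 and x2 = 0 and x5 = 0 and x6 = 1 and x3 = 0 and x4=0:
t1 = x5 AND x3 = 0 AND 0 = 0
t2 = t1 OR x1 = 0 OR 0 = 0
t3 = t2 NAND x6 = 0 NAND 1 = 1
t4 = t3 NOR x4 = 1 NOR 0 = 0
t5 = x2 NOR t4 = 0 NOR 0 = 1
t6 = x6 NAND t5 = 1 NAND 1 = 0
t7 = NOT t6 = NOT 0 = 1
t8 = NOT t7 = NOT 1 = 0
So t8 = 0.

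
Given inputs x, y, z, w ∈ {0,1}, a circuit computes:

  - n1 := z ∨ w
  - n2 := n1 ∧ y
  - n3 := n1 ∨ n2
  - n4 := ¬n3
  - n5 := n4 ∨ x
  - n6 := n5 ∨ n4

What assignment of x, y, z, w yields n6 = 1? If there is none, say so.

x=1, y=0, z=0, w=1

Check with x=1, y=0, z=0, w=1:
n1 = z ∨ w = 0 ∨ 1 = 1
n2 = n1 ∧ y = 1 ∧ 0 = 0
n3 = n1 ∨ n2 = 1 ∨ 0 = 1
n4 = ¬n3 = ¬1 = 0
n5 = n4 ∨ x = 0 ∨ 1 = 1
n6 = n5 ∨ n4 = 1 ∨ 0 = 1
So n6 = 1 as required.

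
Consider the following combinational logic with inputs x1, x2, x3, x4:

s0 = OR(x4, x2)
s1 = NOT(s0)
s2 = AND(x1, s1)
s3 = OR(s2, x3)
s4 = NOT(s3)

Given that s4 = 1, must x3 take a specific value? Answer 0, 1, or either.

s4 = NOT(s3) must be 1, so s3 = 0.
Every assignment with s4 = 1 has x3 = 0; there are 7 such assignment(s).

0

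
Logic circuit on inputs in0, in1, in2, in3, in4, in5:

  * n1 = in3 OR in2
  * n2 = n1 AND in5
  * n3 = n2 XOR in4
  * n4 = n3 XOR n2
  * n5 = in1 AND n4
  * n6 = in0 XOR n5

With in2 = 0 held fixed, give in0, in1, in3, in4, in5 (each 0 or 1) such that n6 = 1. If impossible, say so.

n6 = in0 XOR n5 must be 1, so in0 and n5 differ.
Check with in2 = 0 and in0=1, in1=0, in3=0, in4=1, in5=1:
n1 = in3 OR in2 = 0 OR 0 = 0
n2 = n1 AND in5 = 0 AND 1 = 0
n3 = n2 XOR in4 = 0 XOR 1 = 1
n4 = n3 XOR n2 = 1 XOR 0 = 1
n5 = in1 AND n4 = 0 AND 1 = 0
n6 = in0 XOR n5 = 1 XOR 0 = 1
So n6 = 1.

in0=1, in1=0, in3=0, in4=1, in5=1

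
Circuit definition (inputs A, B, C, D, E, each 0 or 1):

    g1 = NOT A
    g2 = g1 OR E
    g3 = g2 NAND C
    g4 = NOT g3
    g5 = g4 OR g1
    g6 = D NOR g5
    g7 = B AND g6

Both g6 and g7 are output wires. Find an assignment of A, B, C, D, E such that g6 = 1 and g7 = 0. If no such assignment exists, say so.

A=1, B=0, C=1, D=0, E=0

Check with A=1, B=0, C=1, D=0, E=0:
g1 = NOT A = NOT 1 = 0
g2 = g1 OR E = 0 OR 0 = 0
g3 = g2 NAND C = 0 NAND 1 = 1
g4 = NOT g3 = NOT 1 = 0
g5 = g4 OR g1 = 0 OR 0 = 0
g6 = D NOR g5 = 0 NOR 0 = 1
g7 = B AND g6 = 0 AND 1 = 0
So g6 = 1 and g7 = 0.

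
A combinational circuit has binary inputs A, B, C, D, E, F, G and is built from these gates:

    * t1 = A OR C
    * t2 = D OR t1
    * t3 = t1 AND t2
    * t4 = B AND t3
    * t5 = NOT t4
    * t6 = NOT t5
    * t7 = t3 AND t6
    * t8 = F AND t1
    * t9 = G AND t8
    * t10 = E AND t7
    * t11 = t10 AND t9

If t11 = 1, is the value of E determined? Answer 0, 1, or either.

1

t11 = t10 AND t9 must be 1, so both t10 = 1 and t9 = 1.
t10 = E AND t7 must be 1, so both E = 1 and t7 = 1.
t9 = G AND t8 must be 1, so both G = 1 and t8 = 1.
Every assignment with t11 = 1 has E = 1; there are 6 such assignment(s).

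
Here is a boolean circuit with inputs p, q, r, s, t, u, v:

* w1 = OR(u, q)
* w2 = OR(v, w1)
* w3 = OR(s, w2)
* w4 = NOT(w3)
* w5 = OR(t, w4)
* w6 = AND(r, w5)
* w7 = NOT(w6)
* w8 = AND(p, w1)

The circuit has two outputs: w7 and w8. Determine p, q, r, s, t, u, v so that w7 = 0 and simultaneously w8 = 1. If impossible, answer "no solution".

Check with p=1, q=0, r=1, s=0, t=1, u=1, v=1:
w1 = OR(u, q) = OR(1, 0) = 1
w2 = OR(v, w1) = OR(1, 1) = 1
w3 = OR(s, w2) = OR(0, 1) = 1
w4 = NOT(w3) = NOT 1 = 0
w5 = OR(t, w4) = OR(1, 0) = 1
w6 = AND(r, w5) = AND(1, 1) = 1
w7 = NOT(w6) = NOT 1 = 0
w8 = AND(p, w1) = AND(1, 1) = 1
So w7 = 0 and w8 = 1.

p=1, q=0, r=1, s=0, t=1, u=1, v=1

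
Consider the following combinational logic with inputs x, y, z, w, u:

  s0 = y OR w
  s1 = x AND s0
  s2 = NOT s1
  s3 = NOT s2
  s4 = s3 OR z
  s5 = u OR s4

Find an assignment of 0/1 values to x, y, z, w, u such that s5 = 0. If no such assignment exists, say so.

s5 = u OR s4 must be 0, so both u = 0 and s4 = 0.
s4 = s3 OR z must be 0, so both s3 = 0 and z = 0.
Check with x=0, y=0, z=0, w=1, u=0:
s0 = y OR w = 0 OR 1 = 1
s1 = x AND s0 = 0 AND 1 = 0
s2 = NOT s1 = NOT 0 = 1
s3 = NOT s2 = NOT 1 = 0
s4 = s3 OR z = 0 OR 0 = 0
s5 = u OR s4 = 0 OR 0 = 0
So s5 = 0 as required.

x=0, y=0, z=0, w=1, u=0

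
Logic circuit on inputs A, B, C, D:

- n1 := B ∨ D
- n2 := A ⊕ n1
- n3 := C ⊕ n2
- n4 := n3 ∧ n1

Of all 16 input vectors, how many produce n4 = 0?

n4 = n3 ∧ n1 must be 0, so at least one of n3, n1 is 0.
Enumerating the 16 input combinations, 10 give n4 = 0 and 6 give n4 = 1.

10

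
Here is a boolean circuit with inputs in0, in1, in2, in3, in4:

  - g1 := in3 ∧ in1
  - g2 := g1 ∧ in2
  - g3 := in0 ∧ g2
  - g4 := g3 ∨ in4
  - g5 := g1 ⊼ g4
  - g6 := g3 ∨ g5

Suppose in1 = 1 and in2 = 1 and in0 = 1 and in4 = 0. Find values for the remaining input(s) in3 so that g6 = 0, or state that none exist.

With in1 = 1 and in2 = 1 and in0 = 1 and in4 = 0 fixed, none of the 2 settings of in3 give g6 = 0.
For example, with in3=0:
g1 = in3 ∧ in1 = 0 ∧ 1 = 0
g2 = g1 ∧ in2 = 0 ∧ 1 = 0
g3 = in0 ∧ g2 = 1 ∧ 0 = 0
g4 = g3 ∨ in4 = 0 ∨ 0 = 0
g5 = g1 ⊼ g4 = 0 ⊼ 0 = 1
g6 = g3 ∨ g5 = 0 ∨ 1 = 1
giving g6 = 1 ≠ 0.

no solution exists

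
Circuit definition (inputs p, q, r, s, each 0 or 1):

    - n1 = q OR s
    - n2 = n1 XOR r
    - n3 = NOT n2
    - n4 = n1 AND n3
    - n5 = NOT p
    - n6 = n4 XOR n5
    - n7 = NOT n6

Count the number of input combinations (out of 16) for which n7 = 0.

8

n7 = NOT n6 must be 0, so n6 = 1.
n6 = n4 XOR n5 must be 1, so n4 and n5 differ.
Enumerating the 16 input combinations, 8 give n7 = 0 and 8 give n7 = 1.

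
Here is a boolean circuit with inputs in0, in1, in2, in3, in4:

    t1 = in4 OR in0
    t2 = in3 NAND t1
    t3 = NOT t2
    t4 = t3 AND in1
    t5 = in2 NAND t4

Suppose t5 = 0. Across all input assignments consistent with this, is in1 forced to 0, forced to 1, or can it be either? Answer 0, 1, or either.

t5 = in2 NAND t4 must be 0, so both in2 = 1 and t4 = 1.
t4 = t3 AND in1 must be 1, so both t3 = 1 and in1 = 1.
t3 = NOT t2 must be 1, so t2 = 0.
Every assignment with t5 = 0 has in1 = 1; there are 3 such assignment(s).
  in0=0, in1=1, in2=1, in3=1, in4=1
  in0=1, in1=1, in2=1, in3=1, in4=0
  in0=1, in1=1, in2=1, in3=1, in4=1

1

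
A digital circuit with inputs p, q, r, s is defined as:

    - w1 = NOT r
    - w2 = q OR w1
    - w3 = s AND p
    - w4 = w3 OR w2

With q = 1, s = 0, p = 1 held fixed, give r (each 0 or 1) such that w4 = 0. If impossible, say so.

With q = 1, s = 0, p = 1 fixed, none of the 2 settings of r give w4 = 0.
For example, with r=0:
w1 = NOT r = NOT 0 = 1
w2 = q OR w1 = 1 OR 1 = 1
w3 = s AND p = 0 AND 1 = 0
w4 = w3 OR w2 = 0 OR 1 = 1
giving w4 = 1 ≠ 0.

no solution exists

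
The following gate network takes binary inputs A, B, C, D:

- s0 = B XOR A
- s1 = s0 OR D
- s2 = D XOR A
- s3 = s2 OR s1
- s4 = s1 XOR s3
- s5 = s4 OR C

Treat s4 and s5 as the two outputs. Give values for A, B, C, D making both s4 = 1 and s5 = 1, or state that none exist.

A=1, B=1, C=1, D=0

Check with A=1, B=1, C=1, D=0:
s0 = B XOR A = 1 XOR 1 = 0
s1 = s0 OR D = 0 OR 0 = 0
s2 = D XOR A = 0 XOR 1 = 1
s3 = s2 OR s1 = 1 OR 0 = 1
s4 = s1 XOR s3 = 0 XOR 1 = 1
s5 = s4 OR C = 1 OR 1 = 1
So s4 = 1 and s5 = 1.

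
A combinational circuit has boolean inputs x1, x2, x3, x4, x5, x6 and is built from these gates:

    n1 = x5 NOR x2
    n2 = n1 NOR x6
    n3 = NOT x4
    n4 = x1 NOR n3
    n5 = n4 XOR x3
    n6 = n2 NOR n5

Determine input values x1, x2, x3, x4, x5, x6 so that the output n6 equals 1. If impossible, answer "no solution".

x1=1, x2=0, x3=0, x4=0, x5=0, x6=1

Check with x1=1, x2=0, x3=0, x4=0, x5=0, x6=1:
n1 = x5 NOR x2 = 0 NOR 0 = 1
n2 = n1 NOR x6 = 1 NOR 1 = 0
n3 = NOT x4 = NOT 0 = 1
n4 = x1 NOR n3 = 1 NOR 1 = 0
n5 = n4 XOR x3 = 0 XOR 0 = 0
n6 = n2 NOR n5 = 0 NOR 0 = 1
So n6 = 1 as required.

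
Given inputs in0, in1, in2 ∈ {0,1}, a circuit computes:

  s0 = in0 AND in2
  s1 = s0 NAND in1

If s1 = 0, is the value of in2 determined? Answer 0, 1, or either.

1

s1 = s0 NAND in1 must be 0, so both s0 = 1 and in1 = 1.
s0 = in0 AND in2 must be 1, so both in0 = 1 and in2 = 1.
Every assignment with s1 = 0 has in2 = 1; there are 1 such assignment(s).
  in0=1, in1=1, in2=1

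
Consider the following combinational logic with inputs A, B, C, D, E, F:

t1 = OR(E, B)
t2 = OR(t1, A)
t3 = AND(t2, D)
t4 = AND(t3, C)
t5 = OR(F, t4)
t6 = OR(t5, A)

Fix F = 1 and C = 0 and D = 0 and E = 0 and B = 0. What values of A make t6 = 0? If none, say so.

With F = 1 and C = 0 and D = 0 and E = 0 and B = 0 fixed, none of the 2 settings of A give t6 = 0.
For example, with A=1:
t1 = OR(E, B) = OR(0, 0) = 0
t2 = OR(t1, A) = OR(0, 1) = 1
t3 = AND(t2, D) = AND(1, 0) = 0
t4 = AND(t3, C) = AND(0, 0) = 0
t5 = OR(F, t4) = OR(1, 0) = 1
t6 = OR(t5, A) = OR(1, 1) = 1
giving t6 = 1 ≠ 0.

no solution exists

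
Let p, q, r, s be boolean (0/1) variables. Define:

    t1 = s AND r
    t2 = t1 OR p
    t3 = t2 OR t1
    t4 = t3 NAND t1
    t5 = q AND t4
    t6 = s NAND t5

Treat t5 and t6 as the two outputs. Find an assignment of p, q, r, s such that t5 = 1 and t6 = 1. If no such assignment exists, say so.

Check with p=0, q=1, r=0, s=0:
t1 = s AND r = 0 AND 0 = 0
t2 = t1 OR p = 0 OR 0 = 0
t3 = t2 OR t1 = 0 OR 0 = 0
t4 = t3 NAND t1 = 0 NAND 0 = 1
t5 = q AND t4 = 1 AND 1 = 1
t6 = s NAND t5 = 0 NAND 1 = 1
So t5 = 1 and t6 = 1.

p=0, q=1, r=0, s=0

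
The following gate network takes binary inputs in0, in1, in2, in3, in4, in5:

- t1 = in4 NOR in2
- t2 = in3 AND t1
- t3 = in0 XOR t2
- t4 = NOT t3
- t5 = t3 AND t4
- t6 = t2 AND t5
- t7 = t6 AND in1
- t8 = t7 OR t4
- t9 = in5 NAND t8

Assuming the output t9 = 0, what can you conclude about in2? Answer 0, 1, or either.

Both values of in2 occur among assignments with t9 = 0:
  in2=0: in0=0, in1=0, in2=0, in3=0, in4=0, in5=1
  in2=1: in0=0, in1=0, in2=1, in3=0, in4=0, in5=1

either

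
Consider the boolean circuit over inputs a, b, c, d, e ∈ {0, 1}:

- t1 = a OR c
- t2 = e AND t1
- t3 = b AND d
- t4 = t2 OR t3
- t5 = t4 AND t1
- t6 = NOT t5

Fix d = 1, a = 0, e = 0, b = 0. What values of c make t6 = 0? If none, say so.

no solution exists

With d = 1, a = 0, e = 0, b = 0 fixed, none of the 2 settings of c give t6 = 0.
For example, with c=0:
t1 = a OR c = 0 OR 0 = 0
t2 = e AND t1 = 0 AND 0 = 0
t3 = b AND d = 0 AND 1 = 0
t4 = t2 OR t3 = 0 OR 0 = 0
t5 = t4 AND t1 = 0 AND 0 = 0
t6 = NOT t5 = NOT 0 = 1
giving t6 = 1 ≠ 0.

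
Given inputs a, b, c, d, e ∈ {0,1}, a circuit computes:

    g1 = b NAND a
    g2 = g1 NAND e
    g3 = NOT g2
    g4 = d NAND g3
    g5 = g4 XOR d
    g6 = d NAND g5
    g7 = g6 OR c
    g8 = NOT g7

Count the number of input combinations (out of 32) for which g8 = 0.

g8 = NOT g7 must be 0, so g7 = 1.
Enumerating the 32 input combinations, 29 give g8 = 0 and 3 give g8 = 1.

29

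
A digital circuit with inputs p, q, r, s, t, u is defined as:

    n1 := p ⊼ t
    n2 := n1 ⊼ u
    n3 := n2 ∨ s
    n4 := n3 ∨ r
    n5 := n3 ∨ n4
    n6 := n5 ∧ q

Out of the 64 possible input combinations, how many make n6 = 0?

35

n6 = n5 ∧ q must be 0, so at least one of n5, q is 0.
Enumerating the 64 input combinations, 35 give n6 = 0 and 29 give n6 = 1.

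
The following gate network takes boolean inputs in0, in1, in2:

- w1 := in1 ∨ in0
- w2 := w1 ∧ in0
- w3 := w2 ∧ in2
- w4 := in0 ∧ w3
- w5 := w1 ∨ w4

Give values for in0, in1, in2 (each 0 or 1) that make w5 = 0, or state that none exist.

in0=0, in1=0, in2=1

Check with in0=0, in1=0, in2=1:
w1 = in1 ∨ in0 = 0 ∨ 0 = 0
w2 = w1 ∧ in0 = 0 ∧ 0 = 0
w3 = w2 ∧ in2 = 0 ∧ 1 = 0
w4 = in0 ∧ w3 = 0 ∧ 0 = 0
w5 = w1 ∨ w4 = 0 ∨ 0 = 0
So w5 = 0 as required.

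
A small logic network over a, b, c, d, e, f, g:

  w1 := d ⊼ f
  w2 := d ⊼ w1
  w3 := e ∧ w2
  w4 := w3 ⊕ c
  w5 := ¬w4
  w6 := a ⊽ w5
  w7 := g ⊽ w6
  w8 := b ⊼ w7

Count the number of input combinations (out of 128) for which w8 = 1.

104

w8 = b ⊼ w7 must be 1, so at least one of b, w7 is 0.
Enumerating the 128 input combinations, 104 give w8 = 1 and 24 give w8 = 0.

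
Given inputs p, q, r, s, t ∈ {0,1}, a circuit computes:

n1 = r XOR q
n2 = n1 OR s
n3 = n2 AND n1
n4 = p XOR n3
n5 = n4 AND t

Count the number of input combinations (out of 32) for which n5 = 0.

24

n5 = n4 AND t must be 0, so at least one of n4, t is 0.
Enumerating the 32 input combinations, 24 give n5 = 0 and 8 give n5 = 1.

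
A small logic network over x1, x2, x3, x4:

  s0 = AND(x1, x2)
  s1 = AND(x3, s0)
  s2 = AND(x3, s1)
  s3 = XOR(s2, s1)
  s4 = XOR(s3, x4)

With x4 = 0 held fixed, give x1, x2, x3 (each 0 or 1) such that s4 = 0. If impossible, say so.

s4 = XOR(s3, x4) must be 0, so s3 and x4 are equal.
Check with x4 = 0 and x1=1, x2=0, x3=0:
s0 = AND(x1, x2) = AND(1, 0) = 0
s1 = AND(x3, s0) = AND(0, 0) = 0
s2 = AND(x3, s1) = AND(0, 0) = 0
s3 = XOR(s2, s1) = XOR(0, 0) = 0
s4 = XOR(s3, x4) = XOR(0, 0) = 0
So s4 = 0.

x1=1, x2=0, x3=0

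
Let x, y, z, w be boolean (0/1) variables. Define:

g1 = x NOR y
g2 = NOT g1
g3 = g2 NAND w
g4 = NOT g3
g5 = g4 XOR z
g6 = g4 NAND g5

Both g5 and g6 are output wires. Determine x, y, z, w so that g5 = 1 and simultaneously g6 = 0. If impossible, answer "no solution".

x=0, y=1, z=0, w=1

Check with x=0, y=1, z=0, w=1:
g1 = x NOR y = 0 NOR 1 = 0
g2 = NOT g1 = NOT 0 = 1
g3 = g2 NAND w = 1 NAND 1 = 0
g4 = NOT g3 = NOT 0 = 1
g5 = g4 XOR z = 1 XOR 0 = 1
g6 = g4 NAND g5 = 1 NAND 1 = 0
So g5 = 1 and g6 = 0.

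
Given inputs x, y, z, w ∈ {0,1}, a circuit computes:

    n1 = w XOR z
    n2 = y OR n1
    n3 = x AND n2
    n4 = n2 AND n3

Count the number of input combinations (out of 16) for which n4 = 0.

n4 = n2 AND n3 must be 0, so at least one of n2, n3 is 0.
Enumerating the 16 input combinations, 10 give n4 = 0 and 6 give n4 = 1.

10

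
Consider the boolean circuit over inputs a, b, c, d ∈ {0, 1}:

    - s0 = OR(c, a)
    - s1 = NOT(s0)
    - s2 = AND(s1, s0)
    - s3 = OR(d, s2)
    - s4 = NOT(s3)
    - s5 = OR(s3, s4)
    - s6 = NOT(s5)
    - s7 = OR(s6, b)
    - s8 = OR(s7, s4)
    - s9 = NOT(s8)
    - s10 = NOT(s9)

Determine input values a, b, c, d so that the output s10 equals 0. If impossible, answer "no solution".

Check with a=1, b=0, c=0, d=1:
s0 = OR(c, a) = OR(0, 1) = 1
s1 = NOT(s0) = NOT 1 = 0
s2 = AND(s1, s0) = AND(0, 1) = 0
s3 = OR(d, s2) = OR(1, 0) = 1
s4 = NOT(s3) = NOT 1 = 0
s5 = OR(s3, s4) = OR(1, 0) = 1
s6 = NOT(s5) = NOT 1 = 0
s7 = OR(s6, b) = OR(0, 0) = 0
s8 = OR(s7, s4) = OR(0, 0) = 0
s9 = NOT(s8) = NOT 0 = 1
s10 = NOT(s9) = NOT 1 = 0
So s10 = 0 as required.

a=1, b=0, c=0, d=1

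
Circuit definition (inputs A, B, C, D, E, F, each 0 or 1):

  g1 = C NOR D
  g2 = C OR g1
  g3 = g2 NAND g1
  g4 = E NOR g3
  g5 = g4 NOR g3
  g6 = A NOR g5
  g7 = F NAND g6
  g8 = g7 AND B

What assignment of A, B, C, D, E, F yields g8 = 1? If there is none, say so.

A=1, B=1, C=0, D=1, E=1, F=0

g8 = g7 AND B must be 1, so both g7 = 1 and B = 1.
g7 = F NAND g6 must be 1, so at least one of F, g6 is 0.
Check with A=1, B=1, C=0, D=1, E=1, F=0:
g1 = C NOR D = 0 NOR 1 = 0
g2 = C OR g1 = 0 OR 0 = 0
g3 = g2 NAND g1 = 0 NAND 0 = 1
g4 = E NOR g3 = 1 NOR 1 = 0
g5 = g4 NOR g3 = 0 NOR 1 = 0
g6 = A NOR g5 = 1 NOR 0 = 0
g7 = F NAND g6 = 0 NAND 0 = 1
g8 = g7 AND B = 1 AND 1 = 1
So g8 = 1 as required.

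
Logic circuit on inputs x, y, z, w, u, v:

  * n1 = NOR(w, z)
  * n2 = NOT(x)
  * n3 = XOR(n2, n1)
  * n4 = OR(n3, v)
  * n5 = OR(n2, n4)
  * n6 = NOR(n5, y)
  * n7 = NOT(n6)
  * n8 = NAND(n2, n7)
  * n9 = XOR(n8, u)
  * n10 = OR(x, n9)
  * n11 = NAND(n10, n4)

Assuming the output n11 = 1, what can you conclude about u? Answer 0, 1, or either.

Both values of u occur among assignments with n11 = 1:
  u=0: x=0, y=0, z=0, w=0, u=0, v=0
  u=1: x=0, y=0, z=0, w=0, u=1, v=0

either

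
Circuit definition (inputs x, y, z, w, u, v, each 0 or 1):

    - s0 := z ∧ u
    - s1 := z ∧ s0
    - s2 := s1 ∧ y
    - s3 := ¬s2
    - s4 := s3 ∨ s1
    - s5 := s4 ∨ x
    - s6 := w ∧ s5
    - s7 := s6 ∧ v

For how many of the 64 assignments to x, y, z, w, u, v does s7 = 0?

48

s7 = s6 ∧ v must be 0, so at least one of s6, v is 0.
Enumerating the 64 input combinations, 48 give s7 = 0 and 16 give s7 = 1.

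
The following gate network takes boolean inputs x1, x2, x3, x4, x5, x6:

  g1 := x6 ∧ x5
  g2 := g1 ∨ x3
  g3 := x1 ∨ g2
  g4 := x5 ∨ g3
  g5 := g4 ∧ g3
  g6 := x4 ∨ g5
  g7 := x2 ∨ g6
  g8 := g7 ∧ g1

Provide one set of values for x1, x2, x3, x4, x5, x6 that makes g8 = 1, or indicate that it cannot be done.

g8 = g7 ∧ g1 must be 1, so both g7 = 1 and g1 = 1.
g7 = x2 ∨ g6 must be 1, so at least one of x2, g6 is 1.
g1 = x6 ∧ x5 must be 1, so both x6 = 1 and x5 = 1.
Check with x1=0 x2=1 x3=0 x4=0 x5=1 x6=1:
g1 = x6 ∧ x5 = 1 ∧ 1 = 1
g2 = g1 ∨ x3 = 1 ∨ 0 = 1
g3 = x1 ∨ g2 = 0 ∨ 1 = 1
g4 = x5 ∨ g3 = 1 ∨ 1 = 1
g5 = g4 ∧ g3 = 1 ∧ 1 = 1
g6 = x4 ∨ g5 = 0 ∨ 1 = 1
g7 = x2 ∨ g6 = 1 ∨ 1 = 1
g8 = g7 ∧ g1 = 1 ∧ 1 = 1
So g8 = 1 as required.

x1=0 x2=1 x3=0 x4=0 x5=1 x6=1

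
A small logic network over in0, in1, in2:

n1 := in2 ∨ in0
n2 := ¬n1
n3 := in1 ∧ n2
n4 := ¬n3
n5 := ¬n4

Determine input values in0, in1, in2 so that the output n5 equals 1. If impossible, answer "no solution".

in0=0, in1=1, in2=0

n5 = ¬n4 must be 1, so n4 = 0.
n4 = ¬n3 must be 0, so n3 = 1.
Check with in0=0, in1=1, in2=0:
n1 = in2 ∨ in0 = 0 ∨ 0 = 0
n2 = ¬n1 = ¬0 = 1
n3 = in1 ∧ n2 = 1 ∧ 1 = 1
n4 = ¬n3 = ¬1 = 0
n5 = ¬n4 = ¬0 = 1
So n5 = 1 as required.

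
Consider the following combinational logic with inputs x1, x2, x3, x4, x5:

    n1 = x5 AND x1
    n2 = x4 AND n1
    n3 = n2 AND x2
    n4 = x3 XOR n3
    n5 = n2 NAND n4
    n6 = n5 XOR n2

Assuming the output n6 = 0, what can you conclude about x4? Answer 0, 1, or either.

n6 = n5 XOR n2 must be 0, so n5 and n2 are equal.
Every assignment with n6 = 0 has x4 = 1; there are 2 such assignment(s).
  x1=1, x2=0, x3=0, x4=1, x5=1
  x1=1, x2=1, x3=1, x4=1, x5=1

1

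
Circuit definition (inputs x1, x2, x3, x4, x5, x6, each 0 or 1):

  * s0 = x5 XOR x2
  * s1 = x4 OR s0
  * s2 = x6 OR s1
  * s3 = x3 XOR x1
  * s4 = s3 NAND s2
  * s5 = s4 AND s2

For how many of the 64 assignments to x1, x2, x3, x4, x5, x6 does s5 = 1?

s5 = s4 AND s2 must be 1, so both s4 = 1 and s2 = 1.
s4 = s3 NAND s2 must be 1, so at least one of s3, s2 is 0.
s2 = x6 OR s1 must be 1, so at least one of x6, s1 is 1.
Enumerating the 64 input combinations, 28 give s5 = 1 and 36 give s5 = 0.

28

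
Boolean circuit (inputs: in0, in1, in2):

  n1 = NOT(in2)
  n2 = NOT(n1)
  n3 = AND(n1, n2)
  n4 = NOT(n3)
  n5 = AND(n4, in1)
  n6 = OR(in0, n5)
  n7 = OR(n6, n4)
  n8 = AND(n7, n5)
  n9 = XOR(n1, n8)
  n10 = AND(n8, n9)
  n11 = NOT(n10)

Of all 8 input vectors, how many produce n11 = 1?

n11 = NOT(n10) must be 1, so n10 = 0.
n10 = AND(n8, n9) must be 0, so at least one of n8, n9 is 0.
Enumerating the 8 input combinations, 6 give n11 = 1 and 2 give n11 = 0.

6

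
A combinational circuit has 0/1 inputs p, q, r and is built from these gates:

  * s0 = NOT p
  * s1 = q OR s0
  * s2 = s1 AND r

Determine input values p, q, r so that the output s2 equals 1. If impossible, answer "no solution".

p=0, q=0, r=1

s2 = s1 AND r must be 1, so both s1 = 1 and r = 1.
s1 = q OR s0 must be 1, so at least one of q, s0 is 1.
Check with p=0, q=0, r=1:
s0 = NOT p = NOT 0 = 1
s1 = q OR s0 = 0 OR 1 = 1
s2 = s1 AND r = 1 AND 1 = 1
So s2 = 1 as required.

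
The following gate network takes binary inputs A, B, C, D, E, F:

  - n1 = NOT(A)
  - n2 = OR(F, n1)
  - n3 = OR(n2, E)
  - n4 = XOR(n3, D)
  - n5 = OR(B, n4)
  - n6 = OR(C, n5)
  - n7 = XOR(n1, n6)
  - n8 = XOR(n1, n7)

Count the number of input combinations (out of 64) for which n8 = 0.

n8 = XOR(n1, n7) must be 0, so n1 and n7 are equal.
Enumerating the 64 input combinations, 8 give n8 = 0 and 56 give n8 = 1.

8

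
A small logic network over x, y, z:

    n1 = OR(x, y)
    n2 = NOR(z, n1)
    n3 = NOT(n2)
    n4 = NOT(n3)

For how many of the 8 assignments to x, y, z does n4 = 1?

1

n4 = NOT(n3) must be 1, so n3 = 0.
n3 = NOT(n2) must be 0, so n2 = 1.
n2 = NOR(z, n1) must be 1, so both z = 0 and n1 = 0.
Enumerating the 8 input combinations, 1 give n4 = 1 and 7 give n4 = 0.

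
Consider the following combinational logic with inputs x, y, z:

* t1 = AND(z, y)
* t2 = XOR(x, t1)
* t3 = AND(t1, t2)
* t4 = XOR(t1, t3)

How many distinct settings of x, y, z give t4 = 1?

1

t4 = XOR(t1, t3) must be 1, so t1 and t3 differ.
Enumerating the 8 input combinations, 1 give t4 = 1 and 7 give t4 = 0.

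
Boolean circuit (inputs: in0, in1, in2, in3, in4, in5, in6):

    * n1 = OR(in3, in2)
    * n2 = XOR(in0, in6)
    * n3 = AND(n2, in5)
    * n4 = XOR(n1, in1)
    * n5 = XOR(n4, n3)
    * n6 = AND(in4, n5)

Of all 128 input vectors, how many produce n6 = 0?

n6 = AND(in4, n5) must be 0, so at least one of in4, n5 is 0.
Enumerating the 128 input combinations, 96 give n6 = 0 and 32 give n6 = 1.

96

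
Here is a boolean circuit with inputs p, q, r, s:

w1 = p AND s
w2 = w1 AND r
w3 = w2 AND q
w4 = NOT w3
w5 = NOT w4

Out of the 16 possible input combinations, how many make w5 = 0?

w5 = NOT w4 must be 0, so w4 = 1.
Enumerating the 16 input combinations, 15 give w5 = 0 and 1 give w5 = 1.

15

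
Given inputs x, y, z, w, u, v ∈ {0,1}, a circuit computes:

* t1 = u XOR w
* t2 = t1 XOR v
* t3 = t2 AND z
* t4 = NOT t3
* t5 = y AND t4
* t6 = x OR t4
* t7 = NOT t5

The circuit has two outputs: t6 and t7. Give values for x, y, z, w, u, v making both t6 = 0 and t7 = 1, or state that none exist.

Check with x=0, y=1, z=1, w=1, u=0, v=0:
t1 = u XOR w = 0 XOR 1 = 1
t2 = t1 XOR v = 1 XOR 0 = 1
t3 = t2 AND z = 1 AND 1 = 1
t4 = NOT t3 = NOT 1 = 0
t5 = y AND t4 = 1 AND 0 = 0
t6 = x OR t4 = 0 OR 0 = 0
t7 = NOT t5 = NOT 0 = 1
So t6 = 0 and t7 = 1.

x=0, y=1, z=1, w=1, u=0, v=0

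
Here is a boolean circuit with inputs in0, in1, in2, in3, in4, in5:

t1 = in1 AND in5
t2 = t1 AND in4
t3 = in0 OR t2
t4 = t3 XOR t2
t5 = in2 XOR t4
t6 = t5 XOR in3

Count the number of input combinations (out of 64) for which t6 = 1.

32

t6 = t5 XOR in3 must be 1, so t5 and in3 differ.
Enumerating the 64 input combinations, 32 give t6 = 1 and 32 give t6 = 0.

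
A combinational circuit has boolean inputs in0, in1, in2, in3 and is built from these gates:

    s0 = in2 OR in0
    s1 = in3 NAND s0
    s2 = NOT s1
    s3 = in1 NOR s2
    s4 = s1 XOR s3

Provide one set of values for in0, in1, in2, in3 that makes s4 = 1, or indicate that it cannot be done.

Check with in0=1, in1=1, in2=1, in3=0:
s0 = in2 OR in0 = 1 OR 1 = 1
s1 = in3 NAND s0 = 0 NAND 1 = 1
s2 = NOT s1 = NOT 1 = 0
s3 = in1 NOR s2 = 1 NOR 0 = 0
s4 = s1 XOR s3 = 1 XOR 0 = 1
So s4 = 1 as required.

in0=1, in1=1, in2=1, in3=0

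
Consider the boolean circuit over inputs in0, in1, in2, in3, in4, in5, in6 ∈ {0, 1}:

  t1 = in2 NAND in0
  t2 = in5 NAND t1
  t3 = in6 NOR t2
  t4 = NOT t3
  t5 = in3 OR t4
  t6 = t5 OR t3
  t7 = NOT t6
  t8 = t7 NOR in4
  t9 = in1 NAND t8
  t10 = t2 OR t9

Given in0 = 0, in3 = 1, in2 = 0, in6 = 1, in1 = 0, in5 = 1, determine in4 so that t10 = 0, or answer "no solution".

With in0 = 0, in3 = 1, in2 = 0, in6 = 1, in1 = 0, in5 = 1 fixed, none of the 2 settings of in4 give t10 = 0.
For example, with in4=1:
t1 = in2 NAND in0 = 0 NAND 0 = 1
t2 = in5 NAND t1 = 1 NAND 1 = 0
t3 = in6 NOR t2 = 1 NOR 0 = 0
t4 = NOT t3 = NOT 0 = 1
t5 = in3 OR t4 = 1 OR 1 = 1
t6 = t5 OR t3 = 1 OR 0 = 1
t7 = NOT t6 = NOT 1 = 0
t8 = t7 NOR in4 = 0 NOR 1 = 0
t9 = in1 NAND t8 = 0 NAND 0 = 1
t10 = t2 OR t9 = 0 OR 1 = 1
giving t10 = 1 ≠ 0.

no solution exists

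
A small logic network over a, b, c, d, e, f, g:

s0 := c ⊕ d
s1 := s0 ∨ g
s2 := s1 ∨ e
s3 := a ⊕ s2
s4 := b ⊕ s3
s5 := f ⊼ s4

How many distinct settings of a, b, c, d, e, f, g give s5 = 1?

96

s5 = f ⊼ s4 must be 1, so at least one of f, s4 is 0.
Enumerating the 128 input combinations, 96 give s5 = 1 and 32 give s5 = 0.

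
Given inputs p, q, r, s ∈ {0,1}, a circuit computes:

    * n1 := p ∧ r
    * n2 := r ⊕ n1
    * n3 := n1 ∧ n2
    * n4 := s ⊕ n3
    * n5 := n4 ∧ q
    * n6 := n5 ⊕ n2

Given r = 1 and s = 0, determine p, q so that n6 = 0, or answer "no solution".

p=1, q=0

Check with r = 1 and s = 0 and p=1, q=0:
n1 = p ∧ r = 1 ∧ 1 = 1
n2 = r ⊕ n1 = 1 ⊕ 1 = 0
n3 = n1 ∧ n2 = 1 ∧ 0 = 0
n4 = s ⊕ n3 = 0 ⊕ 0 = 0
n5 = n4 ∧ q = 0 ∧ 0 = 0
n6 = n5 ⊕ n2 = 0 ⊕ 0 = 0
So n6 = 0.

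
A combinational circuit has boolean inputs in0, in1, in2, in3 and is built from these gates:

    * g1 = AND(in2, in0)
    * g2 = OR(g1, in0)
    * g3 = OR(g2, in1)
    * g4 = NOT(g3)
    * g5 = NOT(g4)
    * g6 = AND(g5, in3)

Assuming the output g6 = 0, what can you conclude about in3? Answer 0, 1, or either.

either

Both values of in3 occur among assignments with g6 = 0:
  in3=0: in0=0, in1=0, in2=0, in3=0
  in3=1: in0=0, in1=0, in2=0, in3=1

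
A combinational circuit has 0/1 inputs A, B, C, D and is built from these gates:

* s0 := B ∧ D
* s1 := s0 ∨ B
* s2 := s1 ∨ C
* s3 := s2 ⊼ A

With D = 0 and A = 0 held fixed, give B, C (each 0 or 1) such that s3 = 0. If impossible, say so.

With D = 0 and A = 0 fixed, none of the 4 settings of B, C give s3 = 0.
For example, with B=1, C=1:
s0 = B ∧ D = 1 ∧ 0 = 0
s1 = s0 ∨ B = 0 ∨ 1 = 1
s2 = s1 ∨ C = 1 ∨ 1 = 1
s3 = s2 ⊼ A = 1 ⊼ 0 = 1
giving s3 = 1 ≠ 0.

no solution exists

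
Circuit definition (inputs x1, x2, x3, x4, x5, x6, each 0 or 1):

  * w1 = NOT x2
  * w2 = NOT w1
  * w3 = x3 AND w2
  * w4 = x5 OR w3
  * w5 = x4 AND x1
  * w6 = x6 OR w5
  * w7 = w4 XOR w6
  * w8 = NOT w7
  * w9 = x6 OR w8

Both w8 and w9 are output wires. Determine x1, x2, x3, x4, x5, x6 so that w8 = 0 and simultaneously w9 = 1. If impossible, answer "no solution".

x1=1, x2=0, x3=0, x4=0, x5=0, x6=1

Check with x1=1, x2=0, x3=0, x4=0, x5=0, x6=1:
w1 = NOT x2 = NOT 0 = 1
w2 = NOT w1 = NOT 1 = 0
w3 = x3 AND w2 = 0 AND 0 = 0
w4 = x5 OR w3 = 0 OR 0 = 0
w5 = x4 AND x1 = 0 AND 1 = 0
w6 = x6 OR w5 = 1 OR 0 = 1
w7 = w4 XOR w6 = 0 XOR 1 = 1
w8 = NOT w7 = NOT 1 = 0
w9 = x6 OR w8 = 1 OR 0 = 1
So w8 = 0 and w9 = 1.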